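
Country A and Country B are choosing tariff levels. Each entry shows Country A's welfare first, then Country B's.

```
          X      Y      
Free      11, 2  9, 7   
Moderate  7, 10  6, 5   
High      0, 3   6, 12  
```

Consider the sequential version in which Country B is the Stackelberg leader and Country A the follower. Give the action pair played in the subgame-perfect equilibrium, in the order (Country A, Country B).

(Free, Y)

Backward induction with Country B moving first.
- X: Country A compares 11, 7, 0 and picks Free; Country B would get 2.
- Y: Country A compares 9, 6, 6 and picks Free; Country B would get 7.
Country B's induced payoffs are 2, 7, so Country B commits to Y. Subgame-perfect outcome: (Free, Y) with payoffs (9, 7).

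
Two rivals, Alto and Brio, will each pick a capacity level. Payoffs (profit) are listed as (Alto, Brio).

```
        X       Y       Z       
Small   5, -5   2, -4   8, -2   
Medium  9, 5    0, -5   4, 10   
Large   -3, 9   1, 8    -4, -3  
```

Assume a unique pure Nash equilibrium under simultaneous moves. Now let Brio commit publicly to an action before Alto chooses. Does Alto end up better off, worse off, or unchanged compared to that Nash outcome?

Backward induction with Brio moving first.
- X: BR = Medium, leader payoff 5.
- Y: BR = Small, leader payoff -4.
- Z: BR = Small, leader payoff -2.
Among 5, -4, -2, the best is 5 at X. Subgame-perfect outcome: (Medium, X) with payoffs (9, 5).
Under simultaneous play:
Alto's best replies: X→Medium; Y→Small; Z→Small.
Brio's best replies: Small→Z; Medium→Z; Large→X.
Only (Small, Z) has each player best-responding; Nash payoffs (8, -2).
Alto earns 9 sequentially versus 8 at the Nash outcome: better off.

better off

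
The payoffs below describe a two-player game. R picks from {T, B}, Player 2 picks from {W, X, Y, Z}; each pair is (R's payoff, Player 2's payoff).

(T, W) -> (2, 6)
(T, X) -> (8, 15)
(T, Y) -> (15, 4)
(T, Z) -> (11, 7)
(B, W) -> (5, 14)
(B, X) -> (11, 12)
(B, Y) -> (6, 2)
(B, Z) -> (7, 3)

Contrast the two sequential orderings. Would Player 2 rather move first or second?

If R leads: Player 2's best replies are T→X, B→W; R's induced payoffs 8, 5; outcome (T, X), payoffs (8, 15).
If Player 2 leads: R's best replies are W→B, X→B, Y→T, Z→T; Player 2's induced payoffs 14, 12, 4, 7; outcome (B, W), payoffs (5, 14).
Player 2 gets 14 moving first and 15 moving second, so Player 2 prefers to move second.

second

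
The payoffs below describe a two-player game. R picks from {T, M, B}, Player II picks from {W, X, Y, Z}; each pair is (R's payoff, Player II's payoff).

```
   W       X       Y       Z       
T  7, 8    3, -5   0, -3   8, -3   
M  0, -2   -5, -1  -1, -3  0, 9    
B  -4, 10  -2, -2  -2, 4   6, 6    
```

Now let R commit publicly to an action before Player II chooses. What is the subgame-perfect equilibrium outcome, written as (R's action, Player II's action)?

Backward induction with R moving first.
- T: Player II compares 8, -5, -3, -3 and picks W; R would get 7.
- M: Player II compares -2, -1, -3, 9 and picks Z; R would get 0.
- B: Player II compares 10, -2, 4, 6 and picks W; R would get -4.
Among 7, 0, -4, the best is 7 at T. Subgame-perfect outcome: (T, W) with payoffs (7, 8).

(T, W)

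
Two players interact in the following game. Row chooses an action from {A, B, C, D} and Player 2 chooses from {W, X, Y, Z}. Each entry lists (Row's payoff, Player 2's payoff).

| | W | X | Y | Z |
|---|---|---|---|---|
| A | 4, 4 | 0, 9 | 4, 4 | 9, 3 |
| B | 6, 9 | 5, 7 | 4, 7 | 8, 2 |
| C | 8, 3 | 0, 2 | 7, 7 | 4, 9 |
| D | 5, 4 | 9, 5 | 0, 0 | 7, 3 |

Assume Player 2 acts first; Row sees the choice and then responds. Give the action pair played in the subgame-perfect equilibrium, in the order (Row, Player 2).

Solve by backward induction (Player 2 leads).
- W → Row plays C (best of 4, 6, 8, 5); Player 2 gets 3.
- X → Row plays D (best of 0, 5, 0, 9); Player 2 gets 5.
- Y → Row plays C (best of 4, 4, 7, 0); Player 2 gets 7.
- Z → Row plays A (best of 9, 8, 4, 7); Player 2 gets 3.
Among 3, 5, 7, 3, the best is 7 at Y. Subgame-perfect outcome: (C, Y) with payoffs (7, 7).

(C, Y)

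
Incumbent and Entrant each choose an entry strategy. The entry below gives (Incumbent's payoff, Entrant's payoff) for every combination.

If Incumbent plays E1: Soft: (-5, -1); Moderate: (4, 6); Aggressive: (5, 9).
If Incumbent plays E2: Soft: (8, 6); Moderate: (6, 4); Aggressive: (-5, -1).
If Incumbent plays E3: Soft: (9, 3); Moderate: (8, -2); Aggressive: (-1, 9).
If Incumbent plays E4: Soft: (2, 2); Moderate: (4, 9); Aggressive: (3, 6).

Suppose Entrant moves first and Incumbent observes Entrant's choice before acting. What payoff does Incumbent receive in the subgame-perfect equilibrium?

Incumbent best-responds to each possible Entrant move:
- Soft: Incumbent compares -5, 8, 9, 2 and picks E3; Entrant would get 3.
- Moderate: Incumbent compares 4, 6, 8, 4 and picks E3; Entrant would get -2.
- Aggressive: Incumbent compares 5, -5, -1, 3 and picks E1; Entrant would get 9.
Among 3, -2, 9, the best is 9 at Aggressive. Subgame-perfect outcome: (E1, Aggressive) with payoffs (5, 9).

5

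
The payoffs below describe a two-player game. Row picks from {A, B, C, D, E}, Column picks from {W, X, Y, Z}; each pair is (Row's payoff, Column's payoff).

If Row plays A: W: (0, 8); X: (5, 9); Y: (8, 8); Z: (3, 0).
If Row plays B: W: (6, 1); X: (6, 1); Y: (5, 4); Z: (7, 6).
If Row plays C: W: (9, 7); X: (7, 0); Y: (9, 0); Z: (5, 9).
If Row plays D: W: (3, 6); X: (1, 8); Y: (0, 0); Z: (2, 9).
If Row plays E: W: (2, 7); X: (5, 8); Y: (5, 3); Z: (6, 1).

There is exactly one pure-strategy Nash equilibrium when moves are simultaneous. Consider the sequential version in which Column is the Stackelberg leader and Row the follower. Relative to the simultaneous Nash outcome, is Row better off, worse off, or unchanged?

better off

Work backward from Row's decision.
- W → Row plays C (best of 0, 6, 9, 3, 2); Column gets 7.
- X → Row plays C (best of 5, 6, 7, 1, 5); Column gets 0.
- Y → Row plays C (best of 8, 5, 9, 0, 5); Column gets 0.
- Z → Row plays B (best of 3, 7, 5, 2, 6); Column gets 6.
Among 7, 0, 0, 6, the best is 7 at W. Subgame-perfect outcome: (C, W) with payoffs (9, 7).
Under simultaneous play:
Row's best replies: W→C; X→C; Y→C; Z→B.
Column's best replies: A→X; B→Z; C→Z; D→Z; E→X.
The unique mutual best reply is (B, Z), giving (7, 6).
Row earns 9 sequentially versus 7 at the Nash outcome: better off.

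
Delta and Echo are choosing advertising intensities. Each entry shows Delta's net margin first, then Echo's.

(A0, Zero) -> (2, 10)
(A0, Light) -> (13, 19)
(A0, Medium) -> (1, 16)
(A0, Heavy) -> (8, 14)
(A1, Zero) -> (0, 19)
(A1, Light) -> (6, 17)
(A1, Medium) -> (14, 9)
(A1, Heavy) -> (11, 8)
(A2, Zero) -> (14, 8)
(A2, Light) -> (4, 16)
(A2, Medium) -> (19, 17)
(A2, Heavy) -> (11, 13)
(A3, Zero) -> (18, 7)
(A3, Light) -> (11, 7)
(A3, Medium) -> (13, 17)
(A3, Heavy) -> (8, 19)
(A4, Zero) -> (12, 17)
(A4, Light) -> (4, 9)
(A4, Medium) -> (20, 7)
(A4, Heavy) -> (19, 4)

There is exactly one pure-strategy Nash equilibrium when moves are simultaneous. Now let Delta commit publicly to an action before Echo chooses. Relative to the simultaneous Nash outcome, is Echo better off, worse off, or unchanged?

worse off

Echo best-responds to each possible Delta move:
- A0 → Echo plays Light (best of 10, 19, 16, 14); Delta gets 13.
- A1 → Echo plays Zero (best of 19, 17, 9, 8); Delta gets 0.
- A2 → Echo plays Medium (best of 8, 16, 17, 13); Delta gets 19.
- A3 → Echo plays Heavy (best of 7, 7, 17, 19); Delta gets 8.
- A4 → Echo plays Zero (best of 17, 9, 7, 4); Delta gets 12.
Among 13, 0, 19, 8, 12, the best is 19 at A2. Subgame-perfect outcome: (A2, Medium) with payoffs (19, 17).
Now find the simultaneous Nash equilibrium.
Delta's best replies: Zero→A3; Light→A0; Medium→A4; Heavy→A4.
Echo's best replies: A0→Light; A1→Zero; A2→Medium; A3→Heavy; A4→Zero.
The unique mutual best reply is (A0, Light), giving (13, 19).
Echo earns 17 sequentially versus 19 at the Nash outcome: worse off.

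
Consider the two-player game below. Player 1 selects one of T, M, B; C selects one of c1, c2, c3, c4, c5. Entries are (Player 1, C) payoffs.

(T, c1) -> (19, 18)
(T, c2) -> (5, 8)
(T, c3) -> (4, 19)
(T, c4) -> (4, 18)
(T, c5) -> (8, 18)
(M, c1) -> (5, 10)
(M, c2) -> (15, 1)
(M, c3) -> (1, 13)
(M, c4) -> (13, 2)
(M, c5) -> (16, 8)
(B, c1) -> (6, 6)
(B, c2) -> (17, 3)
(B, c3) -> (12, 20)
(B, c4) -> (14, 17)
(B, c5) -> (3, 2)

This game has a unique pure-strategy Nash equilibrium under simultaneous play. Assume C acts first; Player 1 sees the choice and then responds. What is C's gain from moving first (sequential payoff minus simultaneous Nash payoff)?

Solve by backward induction (C leads).
- c1: BR = T, leader payoff 18.
- c2: BR = B, leader payoff 3.
- c3: BR = B, leader payoff 20.
- c4: BR = B, leader payoff 17.
- c5: BR = M, leader payoff 8.
Among 18, 3, 20, 17, 8, the best is 20 at c3. Subgame-perfect outcome: (B, c3) with payoffs (12, 20).
Under simultaneous play:
Player 1's best replies: c1→T; c2→B; c3→B; c4→B; c5→M.
C's best replies: T→c3; M→c3; B→c3.
Only (B, c3) has each player best-responding; Nash payoffs (12, 20).
C's commitment gain: 20 − 20 = 0.

0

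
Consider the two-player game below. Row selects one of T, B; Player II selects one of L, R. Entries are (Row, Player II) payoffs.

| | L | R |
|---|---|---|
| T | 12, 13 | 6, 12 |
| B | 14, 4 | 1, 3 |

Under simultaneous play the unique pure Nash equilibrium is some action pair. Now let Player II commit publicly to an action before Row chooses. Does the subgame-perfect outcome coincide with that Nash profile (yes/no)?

no

Solve by backward induction (Player II leads).
- L: BR = B, leader payoff 4.
- R: BR = T, leader payoff 12.
Among 4, 12, the best is 12 at R. Subgame-perfect outcome: (T, R) with payoffs (6, 12).
For the simultaneous game, intersect best replies.
Row's best replies: L→B; R→T.
Player II's best replies: T→L; B→L.
The unique mutual best reply is (B, L), giving (14, 4).
Sequential outcome (T, R) differs from the Nash profile (B, L).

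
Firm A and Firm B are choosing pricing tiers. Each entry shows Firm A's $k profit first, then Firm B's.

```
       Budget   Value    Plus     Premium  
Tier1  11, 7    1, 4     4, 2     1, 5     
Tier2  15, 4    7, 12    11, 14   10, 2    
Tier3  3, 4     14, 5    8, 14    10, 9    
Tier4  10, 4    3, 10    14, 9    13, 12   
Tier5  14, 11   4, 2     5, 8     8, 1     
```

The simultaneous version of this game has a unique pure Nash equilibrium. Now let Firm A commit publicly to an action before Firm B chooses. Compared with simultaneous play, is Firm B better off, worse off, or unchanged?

worse off

Firm B best-responds to each possible Firm A move:
- Tier1: BR = Budget, leader payoff 11.
- Tier2: BR = Plus, leader payoff 11.
- Tier3: BR = Plus, leader payoff 8.
- Tier4: BR = Premium, leader payoff 13.
- Tier5: BR = Budget, leader payoff 14.
Maximizing over 11, 11, 8, 13, 14, Firm A chooses Tier5. Subgame-perfect outcome: (Tier5, Budget) with payoffs (14, 11).
Under simultaneous play:
Firm A's best replies: Budget→Tier2; Value→Tier3; Plus→Tier4; Premium→Tier4.
Firm B's best replies: Tier1→Budget; Tier2→Plus; Tier3→Plus; Tier4→Premium; Tier5→Budget.
The unique mutual best reply is (Tier4, Premium), giving (13, 12).
Firm B earns 11 sequentially versus 12 at the Nash outcome: worse off.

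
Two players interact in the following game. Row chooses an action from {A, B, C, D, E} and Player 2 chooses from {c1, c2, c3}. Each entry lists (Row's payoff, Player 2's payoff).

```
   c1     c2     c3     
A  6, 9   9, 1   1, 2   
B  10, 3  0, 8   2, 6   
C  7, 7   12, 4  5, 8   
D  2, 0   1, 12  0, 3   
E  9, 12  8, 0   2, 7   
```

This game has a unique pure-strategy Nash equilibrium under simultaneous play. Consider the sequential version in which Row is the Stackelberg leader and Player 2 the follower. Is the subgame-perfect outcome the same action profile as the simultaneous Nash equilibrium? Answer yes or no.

Work backward from Player 2's decision.
- A: Player 2 compares 9, 1, 2 and picks c1; Row would get 6.
- B: Player 2 compares 3, 8, 6 and picks c2; Row would get 0.
- C: Player 2 compares 7, 4, 8 and picks c3; Row would get 5.
- D: Player 2 compares 0, 12, 3 and picks c2; Row would get 1.
- E: Player 2 compares 12, 0, 7 and picks c1; Row would get 9.
Among 6, 0, 5, 1, 9, the best is 9 at E. Subgame-perfect outcome: (E, c1) with payoffs (9, 12).
Under simultaneous play:
Row's best replies: c1→B; c2→C; c3→C.
Player 2's best replies: A→c1; B→c2; C→c3; D→c2; E→c1.
Only (C, c3) has each player best-responding; Nash payoffs (5, 8).
Sequential outcome (E, c1) differs from the Nash profile (C, c3).

no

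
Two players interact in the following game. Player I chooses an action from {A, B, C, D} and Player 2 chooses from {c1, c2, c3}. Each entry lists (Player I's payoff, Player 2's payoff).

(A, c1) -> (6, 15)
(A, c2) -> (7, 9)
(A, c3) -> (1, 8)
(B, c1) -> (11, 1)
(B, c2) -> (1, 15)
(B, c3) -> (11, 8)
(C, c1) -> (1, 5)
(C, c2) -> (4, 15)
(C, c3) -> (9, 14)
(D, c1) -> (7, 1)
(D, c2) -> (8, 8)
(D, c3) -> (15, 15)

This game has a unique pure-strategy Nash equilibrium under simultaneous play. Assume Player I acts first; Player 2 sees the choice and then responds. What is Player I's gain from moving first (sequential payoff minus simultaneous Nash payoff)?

0

Solve by backward induction (Player I leads).
- A → Player 2 plays c1 (best of 15, 9, 8); Player I gets 6.
- B → Player 2 plays c2 (best of 1, 15, 8); Player I gets 1.
- C → Player 2 plays c2 (best of 5, 15, 14); Player I gets 4.
- D → Player 2 plays c3 (best of 1, 8, 15); Player I gets 15.
Maximizing over 6, 1, 4, 15, Player I chooses D. Subgame-perfect outcome: (D, c3) with payoffs (15, 15).
Under simultaneous play:
Player I's best replies: c1→B; c2→D; c3→D.
Player 2's best replies: A→c1; B→c2; C→c2; D→c3.
The unique mutual best reply is (D, c3), giving (15, 15).
Player I's commitment gain: 15 − 15 = 0.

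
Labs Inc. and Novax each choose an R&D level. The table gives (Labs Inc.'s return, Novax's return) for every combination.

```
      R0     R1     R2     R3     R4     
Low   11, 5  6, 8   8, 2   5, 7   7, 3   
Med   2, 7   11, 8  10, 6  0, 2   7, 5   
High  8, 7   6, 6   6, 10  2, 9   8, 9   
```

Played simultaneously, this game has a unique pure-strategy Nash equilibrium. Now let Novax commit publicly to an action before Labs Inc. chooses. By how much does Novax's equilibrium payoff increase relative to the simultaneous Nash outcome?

1

Backward induction with Novax moving first.
- R0 → Labs Inc. plays Low (best of 11, 2, 8); Novax gets 5.
- R1 → Labs Inc. plays Med (best of 6, 11, 6); Novax gets 8.
- R2 → Labs Inc. plays Med (best of 8, 10, 6); Novax gets 6.
- R3 → Labs Inc. plays Low (best of 5, 0, 2); Novax gets 7.
- R4 → Labs Inc. plays High (best of 7, 7, 8); Novax gets 9.
Maximizing over 5, 8, 6, 7, 9, Novax chooses R4. Subgame-perfect outcome: (High, R4) with payoffs (8, 9).
For the simultaneous game, intersect best replies.
Labs Inc.'s best replies: R0→Low; R1→Med; R2→Med; R3→Low; R4→High.
Novax's best replies: Low→R1; Med→R1; High→R2.
Only (Med, R1) has each player best-responding; Nash payoffs (11, 8).
Novax's commitment gain: 9 − 8 = 1.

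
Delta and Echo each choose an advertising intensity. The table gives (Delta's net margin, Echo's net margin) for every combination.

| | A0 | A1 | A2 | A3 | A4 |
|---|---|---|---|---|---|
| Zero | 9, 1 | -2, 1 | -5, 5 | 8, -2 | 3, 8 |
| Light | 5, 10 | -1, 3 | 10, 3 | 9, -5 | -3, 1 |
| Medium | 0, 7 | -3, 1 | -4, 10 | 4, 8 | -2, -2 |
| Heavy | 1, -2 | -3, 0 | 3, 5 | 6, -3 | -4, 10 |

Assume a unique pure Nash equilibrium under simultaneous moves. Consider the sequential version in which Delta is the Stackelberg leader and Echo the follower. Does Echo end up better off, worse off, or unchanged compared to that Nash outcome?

Backward induction with Delta moving first.
- Zero: BR = A4, leader payoff 3.
- Light: BR = A0, leader payoff 5.
- Medium: BR = A2, leader payoff -4.
- Heavy: BR = A4, leader payoff -4.
Delta's induced payoffs are 3, 5, -4, -4, so Delta commits to Light. Subgame-perfect outcome: (Light, A0) with payoffs (5, 10).
Under simultaneous play:
Delta's best replies: A0→Zero; A1→Light; A2→Light; A3→Light; A4→Zero.
Echo's best replies: Zero→A4; Light→A0; Medium→A2; Heavy→A4.
Only (Zero, A4) has each player best-responding; Nash payoffs (3, 8).
Echo earns 10 sequentially versus 8 at the Nash outcome: better off.

better off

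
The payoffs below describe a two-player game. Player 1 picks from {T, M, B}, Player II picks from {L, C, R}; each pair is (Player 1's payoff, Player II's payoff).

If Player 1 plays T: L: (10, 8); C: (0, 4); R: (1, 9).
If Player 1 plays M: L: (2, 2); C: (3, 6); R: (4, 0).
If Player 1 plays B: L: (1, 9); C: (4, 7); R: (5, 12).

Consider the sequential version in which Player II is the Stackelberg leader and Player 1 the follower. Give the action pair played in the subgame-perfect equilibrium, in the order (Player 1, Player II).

Work backward from Player 1's decision.
- L: Player 1 compares 10, 2, 1 and picks T; Player II would get 8.
- C: Player 1 compares 0, 3, 4 and picks B; Player II would get 7.
- R: Player 1 compares 1, 4, 5 and picks B; Player II would get 12.
Among 8, 7, 12, the best is 12 at R. Subgame-perfect outcome: (B, R) with payoffs (5, 12).

(B, R)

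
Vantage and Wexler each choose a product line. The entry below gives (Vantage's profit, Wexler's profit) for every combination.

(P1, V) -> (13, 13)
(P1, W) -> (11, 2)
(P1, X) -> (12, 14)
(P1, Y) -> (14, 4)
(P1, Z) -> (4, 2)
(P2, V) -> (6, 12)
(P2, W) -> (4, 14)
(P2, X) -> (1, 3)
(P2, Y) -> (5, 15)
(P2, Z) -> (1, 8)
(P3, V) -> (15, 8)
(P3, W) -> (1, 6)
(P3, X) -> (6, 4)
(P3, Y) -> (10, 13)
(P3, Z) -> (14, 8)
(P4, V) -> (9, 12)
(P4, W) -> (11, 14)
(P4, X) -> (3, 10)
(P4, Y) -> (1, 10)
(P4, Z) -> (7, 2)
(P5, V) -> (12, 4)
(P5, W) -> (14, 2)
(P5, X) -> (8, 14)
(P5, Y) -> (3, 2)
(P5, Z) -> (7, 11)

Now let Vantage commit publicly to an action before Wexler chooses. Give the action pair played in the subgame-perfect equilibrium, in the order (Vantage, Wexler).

Work backward from Wexler's decision.
- P1 → Wexler plays X (best of 13, 2, 14, 4, 2); Vantage gets 12.
- P2 → Wexler plays Y (best of 12, 14, 3, 15, 8); Vantage gets 5.
- P3 → Wexler plays Y (best of 8, 6, 4, 13, 8); Vantage gets 10.
- P4 → Wexler plays W (best of 12, 14, 10, 10, 2); Vantage gets 11.
- P5 → Wexler plays X (best of 4, 2, 14, 2, 11); Vantage gets 8.
Maximizing over 12, 5, 10, 11, 8, Vantage chooses P1. Subgame-perfect outcome: (P1, X) with payoffs (12, 14).

(P1, X)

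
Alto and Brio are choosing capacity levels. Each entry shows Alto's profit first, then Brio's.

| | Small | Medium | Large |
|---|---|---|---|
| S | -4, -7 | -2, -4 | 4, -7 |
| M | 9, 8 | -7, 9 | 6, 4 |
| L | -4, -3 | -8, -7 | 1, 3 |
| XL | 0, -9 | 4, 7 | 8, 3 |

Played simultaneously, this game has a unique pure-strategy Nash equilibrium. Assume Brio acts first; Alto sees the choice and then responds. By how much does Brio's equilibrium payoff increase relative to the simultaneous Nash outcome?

1

Work backward from Alto's decision.
- Small → Alto plays M (best of -4, 9, -4, 0); Brio gets 8.
- Medium → Alto plays XL (best of -2, -7, -8, 4); Brio gets 7.
- Large → Alto plays XL (best of 4, 6, 1, 8); Brio gets 3.
Brio's induced payoffs are 8, 7, 3, so Brio commits to Small. Subgame-perfect outcome: (M, Small) with payoffs (9, 8).
For the simultaneous game, intersect best replies.
Alto's best replies: Small→M; Medium→XL; Large→XL.
Brio's best replies: S→Medium; M→Medium; L→Large; XL→Medium.
Only (XL, Medium) has each player best-responding; Nash payoffs (4, 7).
Brio's commitment gain: 8 − 7 = 1.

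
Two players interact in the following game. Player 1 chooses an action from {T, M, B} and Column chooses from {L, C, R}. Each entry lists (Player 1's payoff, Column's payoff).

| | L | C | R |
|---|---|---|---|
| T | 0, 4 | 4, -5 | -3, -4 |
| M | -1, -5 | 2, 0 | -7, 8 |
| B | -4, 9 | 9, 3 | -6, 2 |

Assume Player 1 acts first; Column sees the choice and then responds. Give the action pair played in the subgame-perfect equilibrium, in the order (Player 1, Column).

(T, L)

Work backward from Column's decision.
- T → Column plays L (best of 4, -5, -4); Player 1 gets 0.
- M → Column plays R (best of -5, 0, 8); Player 1 gets -7.
- B → Column plays L (best of 9, 3, 2); Player 1 gets -4.
Maximizing over 0, -7, -4, Player 1 chooses T. Subgame-perfect outcome: (T, L) with payoffs (0, 4).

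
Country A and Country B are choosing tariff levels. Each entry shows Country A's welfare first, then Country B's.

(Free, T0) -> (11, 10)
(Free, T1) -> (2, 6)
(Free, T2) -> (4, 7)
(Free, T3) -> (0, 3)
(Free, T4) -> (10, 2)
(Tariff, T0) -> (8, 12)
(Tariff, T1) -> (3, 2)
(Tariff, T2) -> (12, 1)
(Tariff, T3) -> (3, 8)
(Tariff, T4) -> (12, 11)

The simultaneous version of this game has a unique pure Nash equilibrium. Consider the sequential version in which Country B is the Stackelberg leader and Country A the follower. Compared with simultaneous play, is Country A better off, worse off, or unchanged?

Country A best-responds to each possible Country B move:
- T0 → Country A plays Free (best of 11, 8); Country B gets 10.
- T1 → Country A plays Tariff (best of 2, 3); Country B gets 2.
- T2 → Country A plays Tariff (best of 4, 12); Country B gets 1.
- T3 → Country A plays Tariff (best of 0, 3); Country B gets 8.
- T4 → Country A plays Tariff (best of 10, 12); Country B gets 11.
Maximizing over 10, 2, 1, 8, 11, Country B chooses T4. Subgame-perfect outcome: (Tariff, T4) with payoffs (12, 11).
For the simultaneous game, intersect best replies.
Country A's best replies: T0→Free; T1→Tariff; T2→Tariff; T3→Tariff; T4→Tariff.
Country B's best replies: Free→T0; Tariff→T0.
The unique mutual best reply is (Free, T0), giving (11, 10).
Country A earns 12 sequentially versus 11 at the Nash outcome: better off.

better off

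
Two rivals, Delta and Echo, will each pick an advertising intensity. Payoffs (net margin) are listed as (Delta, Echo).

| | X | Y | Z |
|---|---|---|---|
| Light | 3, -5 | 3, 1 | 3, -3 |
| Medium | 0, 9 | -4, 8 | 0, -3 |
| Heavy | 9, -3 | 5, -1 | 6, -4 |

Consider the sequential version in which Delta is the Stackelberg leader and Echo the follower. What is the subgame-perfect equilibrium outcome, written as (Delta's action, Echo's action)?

(Heavy, Y)

Backward induction with Delta moving first.
- Light: BR = Y, leader payoff 3.
- Medium: BR = X, leader payoff 0.
- Heavy: BR = Y, leader payoff 5.
Among 3, 0, 5, the best is 5 at Heavy. Subgame-perfect outcome: (Heavy, Y) with payoffs (5, -1).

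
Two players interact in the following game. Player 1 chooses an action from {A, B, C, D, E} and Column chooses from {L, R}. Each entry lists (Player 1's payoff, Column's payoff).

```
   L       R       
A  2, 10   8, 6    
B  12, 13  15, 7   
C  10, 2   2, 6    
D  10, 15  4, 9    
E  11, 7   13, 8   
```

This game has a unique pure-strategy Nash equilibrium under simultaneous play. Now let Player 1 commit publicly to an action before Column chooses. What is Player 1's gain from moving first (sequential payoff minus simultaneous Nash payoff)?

Work backward from Column's decision.
- A → Column plays L (best of 10, 6); Player 1 gets 2.
- B → Column plays L (best of 13, 7); Player 1 gets 12.
- C → Column plays R (best of 2, 6); Player 1 gets 2.
- D → Column plays L (best of 15, 9); Player 1 gets 10.
- E → Column plays R (best of 7, 8); Player 1 gets 13.
Among 2, 12, 2, 10, 13, the best is 13 at E. Subgame-perfect outcome: (E, R) with payoffs (13, 8).
For the simultaneous game, intersect best replies.
Player 1's best replies: L→B; R→B.
Column's best replies: A→L; B→L; C→R; D→L; E→R.
The unique mutual best reply is (B, L), giving (12, 13).
Player 1's commitment gain: 13 − 12 = 1.

1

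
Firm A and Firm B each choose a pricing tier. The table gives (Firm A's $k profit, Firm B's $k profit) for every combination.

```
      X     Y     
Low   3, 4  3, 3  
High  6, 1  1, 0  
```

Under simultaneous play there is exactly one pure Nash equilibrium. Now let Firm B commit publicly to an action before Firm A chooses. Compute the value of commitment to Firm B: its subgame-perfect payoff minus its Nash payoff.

2

Backward induction with Firm B moving first.
- X: Firm A compares 3, 6 and picks High; Firm B would get 1.
- Y: Firm A compares 3, 1 and picks Low; Firm B would get 3.
Maximizing over 1, 3, Firm B chooses Y. Subgame-perfect outcome: (Low, Y) with payoffs (3, 3).
Under simultaneous play:
Firm A's best replies: X→High; Y→Low.
Firm B's best replies: Low→X; High→X.
The unique mutual best reply is (High, X), giving (6, 1).
Firm B's commitment gain: 3 − 1 = 2.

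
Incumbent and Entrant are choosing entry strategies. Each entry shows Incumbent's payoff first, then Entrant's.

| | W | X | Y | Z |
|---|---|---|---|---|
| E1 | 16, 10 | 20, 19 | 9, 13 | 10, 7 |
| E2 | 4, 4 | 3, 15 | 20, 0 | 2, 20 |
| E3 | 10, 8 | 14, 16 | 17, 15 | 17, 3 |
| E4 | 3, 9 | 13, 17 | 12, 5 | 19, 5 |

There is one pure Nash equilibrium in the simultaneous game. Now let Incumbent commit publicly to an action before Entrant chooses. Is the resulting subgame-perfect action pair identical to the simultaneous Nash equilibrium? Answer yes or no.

yes

Solve by backward induction (Incumbent leads).
- E1: Entrant compares 10, 19, 13, 7 and picks X; Incumbent would get 20.
- E2: Entrant compares 4, 15, 0, 20 and picks Z; Incumbent would get 2.
- E3: Entrant compares 8, 16, 15, 3 and picks X; Incumbent would get 14.
- E4: Entrant compares 9, 17, 5, 5 and picks X; Incumbent would get 13.
Maximizing over 20, 2, 14, 13, Incumbent chooses E1. Subgame-perfect outcome: (E1, X) with payoffs (20, 19).
Now find the simultaneous Nash equilibrium.
Incumbent's best replies: W→E1; X→E1; Y→E2; Z→E4.
Entrant's best replies: E1→X; E2→Z; E3→X; E4→X.
The unique mutual best reply is (E1, X), giving (20, 19).
Sequential outcome (E1, X) coincides with the Nash profile (E1, X).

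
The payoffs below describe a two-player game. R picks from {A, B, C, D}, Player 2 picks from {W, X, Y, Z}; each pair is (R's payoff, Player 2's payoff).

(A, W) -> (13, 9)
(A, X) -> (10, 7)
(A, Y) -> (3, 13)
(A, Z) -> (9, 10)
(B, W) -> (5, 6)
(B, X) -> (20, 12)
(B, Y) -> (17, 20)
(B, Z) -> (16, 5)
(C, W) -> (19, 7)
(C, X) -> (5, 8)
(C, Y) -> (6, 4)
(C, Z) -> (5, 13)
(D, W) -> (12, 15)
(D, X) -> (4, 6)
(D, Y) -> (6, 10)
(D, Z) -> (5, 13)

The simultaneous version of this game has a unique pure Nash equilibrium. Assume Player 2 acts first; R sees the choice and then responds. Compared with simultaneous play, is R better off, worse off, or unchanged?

Backward induction with Player 2 moving first.
- W: R compares 13, 5, 19, 12 and picks C; Player 2 would get 7.
- X: R compares 10, 20, 5, 4 and picks B; Player 2 would get 12.
- Y: R compares 3, 17, 6, 6 and picks B; Player 2 would get 20.
- Z: R compares 9, 16, 5, 5 and picks B; Player 2 would get 5.
Player 2's induced payoffs are 7, 12, 20, 5, so Player 2 commits to Y. Subgame-perfect outcome: (B, Y) with payoffs (17, 20).
For the simultaneous game, intersect best replies.
R's best replies: W→C; X→B; Y→B; Z→B.
Player 2's best replies: A→Y; B→Y; C→Z; D→W.
Only (B, Y) has each player best-responding; Nash payoffs (17, 20).
R earns 17 sequentially versus 17 at the Nash outcome: unchanged.

unchanged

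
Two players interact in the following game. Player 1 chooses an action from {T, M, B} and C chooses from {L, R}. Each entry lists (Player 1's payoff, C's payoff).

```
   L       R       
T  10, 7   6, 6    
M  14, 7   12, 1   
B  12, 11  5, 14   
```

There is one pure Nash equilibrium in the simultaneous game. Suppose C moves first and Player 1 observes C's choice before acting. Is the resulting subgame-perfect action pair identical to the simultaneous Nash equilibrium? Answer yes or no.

yes

Work backward from Player 1's decision.
- L: Player 1 compares 10, 14, 12 and picks M; C would get 7.
- R: Player 1 compares 6, 12, 5 and picks M; C would get 1.
Among 7, 1, the best is 7 at L. Subgame-perfect outcome: (M, L) with payoffs (14, 7).
Under simultaneous play:
Player 1's best replies: L→M; R→M.
C's best replies: T→L; M→L; B→R.
Only (M, L) has each player best-responding; Nash payoffs (14, 7).
Sequential outcome (M, L) coincides with the Nash profile (M, L).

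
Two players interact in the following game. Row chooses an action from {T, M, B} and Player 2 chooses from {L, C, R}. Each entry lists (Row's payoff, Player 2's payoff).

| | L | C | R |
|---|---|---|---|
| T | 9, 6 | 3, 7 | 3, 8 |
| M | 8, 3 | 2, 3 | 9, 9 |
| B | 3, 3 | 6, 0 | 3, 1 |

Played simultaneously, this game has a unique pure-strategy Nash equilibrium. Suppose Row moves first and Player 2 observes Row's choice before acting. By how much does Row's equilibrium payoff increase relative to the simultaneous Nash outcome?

Work backward from Player 2's decision.
- T → Player 2 plays R (best of 6, 7, 8); Row gets 3.
- M → Player 2 plays R (best of 3, 3, 9); Row gets 9.
- B → Player 2 plays L (best of 3, 0, 1); Row gets 3.
Row's induced payoffs are 3, 9, 3, so Row commits to M. Subgame-perfect outcome: (M, R) with payoffs (9, 9).
Now find the simultaneous Nash equilibrium.
Row's best replies: L→T; C→B; R→M.
Player 2's best replies: T→R; M→R; B→L.
The unique mutual best reply is (M, R), giving (9, 9).
Row's commitment gain: 9 − 9 = 0.

0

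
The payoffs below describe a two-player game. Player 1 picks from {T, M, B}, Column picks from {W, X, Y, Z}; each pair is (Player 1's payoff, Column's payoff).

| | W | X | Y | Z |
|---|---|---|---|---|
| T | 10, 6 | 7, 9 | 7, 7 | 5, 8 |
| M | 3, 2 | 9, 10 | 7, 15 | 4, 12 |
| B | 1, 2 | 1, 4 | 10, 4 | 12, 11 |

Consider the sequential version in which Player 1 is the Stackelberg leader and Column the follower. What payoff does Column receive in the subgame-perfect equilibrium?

11

Column best-responds to each possible Player 1 move:
- T: Column compares 6, 9, 7, 8 and picks X; Player 1 would get 7.
- M: Column compares 2, 10, 15, 12 and picks Y; Player 1 would get 7.
- B: Column compares 2, 4, 4, 11 and picks Z; Player 1 would get 12.
Among 7, 7, 12, the best is 12 at B. Subgame-perfect outcome: (B, Z) with payoffs (12, 11).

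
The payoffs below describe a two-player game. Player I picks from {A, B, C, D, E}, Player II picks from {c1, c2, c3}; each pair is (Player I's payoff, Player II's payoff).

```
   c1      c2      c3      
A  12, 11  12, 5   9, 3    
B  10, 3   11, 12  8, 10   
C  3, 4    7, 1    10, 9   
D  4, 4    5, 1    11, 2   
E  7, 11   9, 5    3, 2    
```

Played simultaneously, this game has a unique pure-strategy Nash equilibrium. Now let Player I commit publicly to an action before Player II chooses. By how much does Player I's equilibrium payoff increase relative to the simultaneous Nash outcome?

Solve by backward induction (Player I leads).
- A: Player II compares 11, 5, 3 and picks c1; Player I would get 12.
- B: Player II compares 3, 12, 10 and picks c2; Player I would get 11.
- C: Player II compares 4, 1, 9 and picks c3; Player I would get 10.
- D: Player II compares 4, 1, 2 and picks c1; Player I would get 4.
- E: Player II compares 11, 5, 2 and picks c1; Player I would get 7.
Among 12, 11, 10, 4, 7, the best is 12 at A. Subgame-perfect outcome: (A, c1) with payoffs (12, 11).
Under simultaneous play:
Player I's best replies: c1→A; c2→A; c3→D.
Player II's best replies: A→c1; B→c2; C→c3; D→c1; E→c1.
Only (A, c1) has each player best-responding; Nash payoffs (12, 11).
Player I's commitment gain: 12 − 12 = 0.

0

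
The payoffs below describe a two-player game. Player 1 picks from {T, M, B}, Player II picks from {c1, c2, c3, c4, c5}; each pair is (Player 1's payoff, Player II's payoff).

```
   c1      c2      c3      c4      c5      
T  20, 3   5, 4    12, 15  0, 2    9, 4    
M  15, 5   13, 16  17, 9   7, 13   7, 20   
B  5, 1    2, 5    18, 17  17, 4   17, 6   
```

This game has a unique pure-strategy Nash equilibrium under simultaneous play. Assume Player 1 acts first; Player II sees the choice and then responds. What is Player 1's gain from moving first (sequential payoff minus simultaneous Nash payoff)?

Player II best-responds to each possible Player 1 move:
- T → Player II plays c3 (best of 3, 4, 15, 2, 4); Player 1 gets 12.
- M → Player II plays c5 (best of 5, 16, 9, 13, 20); Player 1 gets 7.
- B → Player II plays c3 (best of 1, 5, 17, 4, 6); Player 1 gets 18.
Player 1's induced payoffs are 12, 7, 18, so Player 1 commits to B. Subgame-perfect outcome: (B, c3) with payoffs (18, 17).
For the simultaneous game, intersect best replies.
Player 1's best replies: c1→T; c2→M; c3→B; c4→B; c5→B.
Player II's best replies: T→c3; M→c5; B→c3.
Only (B, c3) has each player best-responding; Nash payoffs (18, 17).
Player 1's commitment gain: 18 − 18 = 0.

0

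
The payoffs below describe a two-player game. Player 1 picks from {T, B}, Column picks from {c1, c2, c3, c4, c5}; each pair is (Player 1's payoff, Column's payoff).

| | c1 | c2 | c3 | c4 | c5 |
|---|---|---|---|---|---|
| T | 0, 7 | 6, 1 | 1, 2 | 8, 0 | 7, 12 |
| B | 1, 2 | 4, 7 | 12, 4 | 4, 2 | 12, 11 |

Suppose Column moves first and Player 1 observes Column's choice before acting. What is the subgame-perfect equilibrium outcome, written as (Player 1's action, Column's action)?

Player 1 best-responds to each possible Column move:
- c1 → Player 1 plays B (best of 0, 1); Column gets 2.
- c2 → Player 1 plays T (best of 6, 4); Column gets 1.
- c3 → Player 1 plays B (best of 1, 12); Column gets 4.
- c4 → Player 1 plays T (best of 8, 4); Column gets 0.
- c5 → Player 1 plays B (best of 7, 12); Column gets 11.
Among 2, 1, 4, 0, 11, the best is 11 at c5. Subgame-perfect outcome: (B, c5) with payoffs (12, 11).

(B, c5)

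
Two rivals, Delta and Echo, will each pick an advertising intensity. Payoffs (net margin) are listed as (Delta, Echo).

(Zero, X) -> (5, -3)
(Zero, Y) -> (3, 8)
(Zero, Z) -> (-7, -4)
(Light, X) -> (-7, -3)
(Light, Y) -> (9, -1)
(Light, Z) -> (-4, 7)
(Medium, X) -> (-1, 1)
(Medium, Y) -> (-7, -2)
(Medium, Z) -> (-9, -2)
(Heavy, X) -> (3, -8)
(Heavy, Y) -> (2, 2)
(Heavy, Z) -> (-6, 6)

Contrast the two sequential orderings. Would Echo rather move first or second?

If Delta leads: Echo's best replies are Zero→Y, Light→Z, Medium→X, Heavy→Z; Delta's induced payoffs 3, -4, -1, -6; outcome (Zero, Y), payoffs (3, 8).
If Echo leads: Delta's best replies are X→Zero, Y→Light, Z→Light; Echo's induced payoffs -3, -1, 7; outcome (Light, Z), payoffs (-4, 7).
Echo gets 7 moving first and 8 moving second, so Echo prefers to move second.

second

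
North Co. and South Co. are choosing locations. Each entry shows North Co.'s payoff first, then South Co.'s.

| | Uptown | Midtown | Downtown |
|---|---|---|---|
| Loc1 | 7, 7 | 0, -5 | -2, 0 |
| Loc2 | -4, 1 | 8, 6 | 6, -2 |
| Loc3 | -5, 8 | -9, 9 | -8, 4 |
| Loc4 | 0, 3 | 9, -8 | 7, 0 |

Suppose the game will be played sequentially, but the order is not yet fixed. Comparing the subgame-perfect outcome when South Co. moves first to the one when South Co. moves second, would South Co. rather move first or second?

If North Co. leads: South Co.'s best replies are Loc1→Uptown, Loc2→Midtown, Loc3→Midtown, Loc4→Uptown; North Co.'s induced payoffs 7, 8, -9, 0; outcome (Loc2, Midtown), payoffs (8, 6).
If South Co. leads: North Co.'s best replies are Uptown→Loc1, Midtown→Loc4, Downtown→Loc4; South Co.'s induced payoffs 7, -8, 0; outcome (Loc1, Uptown), payoffs (7, 7).
South Co. gets 7 moving first and 6 moving second, so South Co. prefers to move first.

first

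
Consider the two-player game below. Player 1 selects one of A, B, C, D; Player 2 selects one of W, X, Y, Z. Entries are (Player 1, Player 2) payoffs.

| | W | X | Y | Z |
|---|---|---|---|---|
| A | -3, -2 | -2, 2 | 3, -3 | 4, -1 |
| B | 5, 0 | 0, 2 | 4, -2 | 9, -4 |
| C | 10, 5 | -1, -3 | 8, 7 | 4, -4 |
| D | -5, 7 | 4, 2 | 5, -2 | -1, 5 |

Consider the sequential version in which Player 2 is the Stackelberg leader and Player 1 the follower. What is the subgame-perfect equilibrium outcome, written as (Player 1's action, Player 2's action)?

Backward induction with Player 2 moving first.
- W: Player 1 compares -3, 5, 10, -5 and picks C; Player 2 would get 5.
- X: Player 1 compares -2, 0, -1, 4 and picks D; Player 2 would get 2.
- Y: Player 1 compares 3, 4, 8, 5 and picks C; Player 2 would get 7.
- Z: Player 1 compares 4, 9, 4, -1 and picks B; Player 2 would get -4.
Maximizing over 5, 2, 7, -4, Player 2 chooses Y. Subgame-perfect outcome: (C, Y) with payoffs (8, 7).

(C, Y)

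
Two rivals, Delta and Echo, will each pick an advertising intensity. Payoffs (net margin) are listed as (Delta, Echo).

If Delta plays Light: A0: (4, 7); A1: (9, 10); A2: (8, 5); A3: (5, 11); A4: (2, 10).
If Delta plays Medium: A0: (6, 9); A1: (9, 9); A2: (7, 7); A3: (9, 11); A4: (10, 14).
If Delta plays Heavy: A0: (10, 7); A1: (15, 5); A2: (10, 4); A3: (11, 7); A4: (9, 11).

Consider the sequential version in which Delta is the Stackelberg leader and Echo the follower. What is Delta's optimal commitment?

Work backward from Echo's decision.
- Light: Echo compares 7, 10, 5, 11, 10 and picks A3; Delta would get 5.
- Medium: Echo compares 9, 9, 7, 11, 14 and picks A4; Delta would get 10.
- Heavy: Echo compares 7, 5, 4, 7, 11 and picks A4; Delta would get 9.
Delta's induced payoffs are 5, 10, 9, so Delta commits to Medium. Subgame-perfect outcome: (Medium, A4) with payoffs (10, 14).

Medium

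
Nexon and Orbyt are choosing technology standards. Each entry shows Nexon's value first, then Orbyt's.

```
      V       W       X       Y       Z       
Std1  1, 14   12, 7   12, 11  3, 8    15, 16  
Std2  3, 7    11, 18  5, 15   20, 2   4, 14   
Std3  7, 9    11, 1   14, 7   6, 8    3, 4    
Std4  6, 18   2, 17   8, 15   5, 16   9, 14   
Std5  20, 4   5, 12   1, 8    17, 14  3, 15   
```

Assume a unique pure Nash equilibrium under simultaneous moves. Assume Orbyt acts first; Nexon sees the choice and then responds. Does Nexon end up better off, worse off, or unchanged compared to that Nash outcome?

Nexon best-responds to each possible Orbyt move:
- V: Nexon compares 1, 3, 7, 6, 20 and picks Std5; Orbyt would get 4.
- W: Nexon compares 12, 11, 11, 2, 5 and picks Std1; Orbyt would get 7.
- X: Nexon compares 12, 5, 14, 8, 1 and picks Std3; Orbyt would get 7.
- Y: Nexon compares 3, 20, 6, 5, 17 and picks Std2; Orbyt would get 2.
- Z: Nexon compares 15, 4, 3, 9, 3 and picks Std1; Orbyt would get 16.
Orbyt's induced payoffs are 4, 7, 7, 2, 16, so Orbyt commits to Z. Subgame-perfect outcome: (Std1, Z) with payoffs (15, 16).
Now find the simultaneous Nash equilibrium.
Nexon's best replies: V→Std5; W→Std1; X→Std3; Y→Std2; Z→Std1.
Orbyt's best replies: Std1→Z; Std2→W; Std3→V; Std4→V; Std5→Z.
The unique mutual best reply is (Std1, Z), giving (15, 16).
Nexon earns 15 sequentially versus 15 at the Nash outcome: unchanged.

unchanged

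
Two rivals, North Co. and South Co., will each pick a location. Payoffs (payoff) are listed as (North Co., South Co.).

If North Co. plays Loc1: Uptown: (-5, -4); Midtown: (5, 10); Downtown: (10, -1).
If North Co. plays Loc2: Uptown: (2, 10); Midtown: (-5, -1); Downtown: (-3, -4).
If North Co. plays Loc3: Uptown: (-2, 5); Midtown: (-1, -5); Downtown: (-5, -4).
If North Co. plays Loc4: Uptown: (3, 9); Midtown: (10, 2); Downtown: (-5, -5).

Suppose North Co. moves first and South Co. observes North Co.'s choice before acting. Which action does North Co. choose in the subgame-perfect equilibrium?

Loc1

Solve by backward induction (North Co. leads).
- Loc1: South Co. compares -4, 10, -1 and picks Midtown; North Co. would get 5.
- Loc2: South Co. compares 10, -1, -4 and picks Uptown; North Co. would get 2.
- Loc3: South Co. compares 5, -5, -4 and picks Uptown; North Co. would get -2.
- Loc4: South Co. compares 9, 2, -5 and picks Uptown; North Co. would get 3.
Maximizing over 5, 2, -2, 3, North Co. chooses Loc1. Subgame-perfect outcome: (Loc1, Midtown) with payoffs (5, 10).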